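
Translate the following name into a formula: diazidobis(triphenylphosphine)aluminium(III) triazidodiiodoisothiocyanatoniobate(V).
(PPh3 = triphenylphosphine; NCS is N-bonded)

[Al(N3)2(PPh3)2][NbI2(N3)3(NCS)]

Cation [Al…]: ligand charges -2, Al(III) ⇒ ion charge 1+.
Anion [Nb…]: ligand charges -6, Nb(V) ⇒ ion charge 1−.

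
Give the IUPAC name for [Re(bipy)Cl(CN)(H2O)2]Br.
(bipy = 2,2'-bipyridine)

The 1 bromide counter-ion carries a total charge of -1, so each complex ion is 1+.
Ligand charges: 1×2,2'-bipyridine (neutral), 2×aqua (neutral), 1×cyano (-1 each), 1×chloro (-1 each); total -2. So Re + (-2) = 1+, giving Re = +3.
Ligands are named alphabetically: aqua before bipyridine before chloro before cyano.

diaqua(2,2'-bipyridine)chlorocyanorhenium(III) bromide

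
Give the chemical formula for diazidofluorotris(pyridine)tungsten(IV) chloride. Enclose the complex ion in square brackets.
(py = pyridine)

[WF(N3)2(py)3]Cl

Ligands: 2 azido (N3, -1), 3 pyridine (py, neutral), 1 fluoro (F, -1). Ligand charge sum = -3.
Charge balance with chloride (-1) requires 1 complex ion per 1 chloride.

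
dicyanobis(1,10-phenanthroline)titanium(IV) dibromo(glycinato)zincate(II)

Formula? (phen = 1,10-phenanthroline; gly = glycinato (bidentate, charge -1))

[Ti(CN)2(phen)2][ZnBr2(gly)]2

Cation [Ti…]: ligand charges -2, Ti(IV) ⇒ ion charge 2+.
Anion [Zn…]: ligand charges -3, Zn(II) ⇒ ion charge 1−.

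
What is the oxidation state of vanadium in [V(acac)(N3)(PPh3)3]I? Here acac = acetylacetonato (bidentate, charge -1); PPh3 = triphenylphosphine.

1 iodide outside the brackets (-1 each) → the complex ion is 1+.
Ligand charges: 1×acac = -1; 3×PPh3 neutral; 1×N3 = -1; sum -2.
V + (-2) = 1+ ⇒ V is +3.

+3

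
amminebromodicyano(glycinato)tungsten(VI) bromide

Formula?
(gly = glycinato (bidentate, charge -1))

[WBr(CN)2(gly)(NH3)]Br2

Ligands: 1 bromo (Br, -1), 1 ammine (NH3, neutral), 2 cyano (CN, -1), 1 glycinato (gly, -1). Ligand charge sum = -4.
Charge balance with bromide (-1) requires 1 complex ion per 2 bromide.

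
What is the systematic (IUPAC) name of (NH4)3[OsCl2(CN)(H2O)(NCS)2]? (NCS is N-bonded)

The 3 ammonium counter-ions carry a total charge of +3, so each complex ion is 3−.
Ligand charges: 2×isothiocyanato (-1 each), 1×cyano (-1 each), 1×aqua (neutral), 2×chloro (-1 each); total -5. So Os + (-5) = 3−, giving Os = +2.
Ligands are named alphabetically: aqua before chloro before cyano before isothiocyanato.
The complex ion is anionic, so osmium takes the -ate form osmate(II).

ammonium aquadichlorocyanodiisothiocyanatoosmate(II)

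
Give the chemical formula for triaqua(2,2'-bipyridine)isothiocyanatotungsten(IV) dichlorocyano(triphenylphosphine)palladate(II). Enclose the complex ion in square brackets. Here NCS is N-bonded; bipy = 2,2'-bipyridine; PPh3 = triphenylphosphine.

Cation [W…]: ligand charges -1, W(IV) ⇒ ion charge 3+.
Anion [Pd…]: ligand charges -3, Pd(II) ⇒ ion charge 1−.

[W(bipy)(H2O)3(NCS)][PdCl2(CN)(PPh3)]3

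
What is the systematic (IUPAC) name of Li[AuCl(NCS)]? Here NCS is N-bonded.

lithium chloroisothiocyanatoaurate(I)

The 1 lithium counter-ion carries a total charge of +1, so each complex ion is 1−.
Ligand charges: 1×isothiocyanato (-1 each), 1×chloro (-1 each); total -2. So Au + (-2) = 1−, giving Au = +1.
Ligands are named alphabetically: chloro before isothiocyanato.
The complex ion is anionic, so gold takes the -ate form aurate(I).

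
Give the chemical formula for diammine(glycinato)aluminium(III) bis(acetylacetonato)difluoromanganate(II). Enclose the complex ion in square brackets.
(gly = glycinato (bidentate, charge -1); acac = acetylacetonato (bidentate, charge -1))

Cation [Al…]: ligand charges -1, Al(III) ⇒ ion charge 2+.
Anion [Mn…]: ligand charges -4, Mn(II) ⇒ ion charge 2−.
One 2+ cation balances one 2− anion.

[Al(gly)(NH3)2][Mn(acac)2F2]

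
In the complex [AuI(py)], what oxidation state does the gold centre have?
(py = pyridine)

No counter-ion: the bracketed complex is neutral.
Ligand charges: 1×I = -1; 1×py neutral; sum -1.
Au + (-1) = 0 ⇒ Au is +1.

+1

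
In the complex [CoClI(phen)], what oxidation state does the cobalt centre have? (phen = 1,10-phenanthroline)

+2

No counter-ion: the bracketed complex is neutral.
Ligand charges: 1×I = -1; 1×Cl = -1; 1×phen neutral; sum -2.
Co + (-2) = 0 ⇒ Co is +2.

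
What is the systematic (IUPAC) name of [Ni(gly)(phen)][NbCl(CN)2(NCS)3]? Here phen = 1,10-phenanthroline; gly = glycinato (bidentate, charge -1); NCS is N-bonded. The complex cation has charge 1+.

(glycinato)(1,10-phenanthroline)nickel(II) chlorodicyanotriisothiocyanatoniobate(V)

Both ions are complex: the cation is named first with the plain metal name, the anion second with the -ate form; each ion's ligands are alphabetised independently.
The complex cation is given as 1+; its ligand charges sum to -1, so Ni = +2.
A 1:1 salt means the anion carries the equal and opposite charge, 1−.
Anion: ligand charges sum to -6; for the ion to be 1−, Nb = +5.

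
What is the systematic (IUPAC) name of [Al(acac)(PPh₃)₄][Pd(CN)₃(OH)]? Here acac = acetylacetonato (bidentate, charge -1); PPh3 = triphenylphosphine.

Aluminium is always +3 in its complexes; the cation's ligand charges sum to -1, so the complex cation is 2+.
A 1:1 salt means the anion carries the equal and opposite charge, 2−.
Anion: ligand charges sum to -4; for the ion to be 2−, Pd = +2.

(acetylacetonato)tetrakis(triphenylphosphine)aluminium(III) tricyanohydroxopalladate(II)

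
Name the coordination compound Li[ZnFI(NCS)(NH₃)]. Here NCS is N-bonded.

lithium amminefluoroiodoisothiocyanatozincate(II)

The 1 lithium counter-ion carries a total charge of +1, so each complex ion is 1−.
Ligand charges: 1×iodo (-1 each), 1×fluoro (-1 each), 1×ammine (neutral), 1×isothiocyanato (-1 each); total -3. So Zn + (-3) = 1−, giving Zn = +2.
Ligands are named alphabetically: ammine before fluoro before iodo before isothiocyanato.
The complex ion is anionic, so zinc takes the -ate form zincate(II).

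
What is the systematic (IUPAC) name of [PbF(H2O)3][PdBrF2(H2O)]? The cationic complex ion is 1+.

triaquafluorolead(II) aquabromodifluoropalladate(II)

The complex cation is given as 1+; its ligand charges sum to -1, so Pb = +2.
A 1:1 salt means the anion carries the equal and opposite charge, 1−.
Anion: ligand charges sum to -3; for the ion to be 1−, Pd = +2.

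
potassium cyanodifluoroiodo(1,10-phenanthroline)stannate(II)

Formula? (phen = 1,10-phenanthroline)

Ligands: 2 fluoro (F, -1), 1 cyano (CN, -1), 1 iodo (I, -1), 1 1,10-phenanthroline (phen, neutral). Ligand charge sum = -4.
With Sn in oxidation state +2, the complex ion is [Sn...]^2−.
Charge balance with potassium (+1) requires 1 complex ion per 2 potassium.

K2[Sn(CN)F2I(phen)]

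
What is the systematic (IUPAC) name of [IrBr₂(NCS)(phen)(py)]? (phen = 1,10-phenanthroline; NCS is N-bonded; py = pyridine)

dibromoisothiocyanato(1,10-phenanthroline)(pyridine)iridium(III)

There is no counter-ion, so the complex is neutral overall.
Ligand charges: 2×bromo (-1 each), 1×1,10-phenanthroline (neutral), 1×isothiocyanato (-1 each), 1×pyridine (neutral); total -3. So Ir + (-3) = 0, giving Ir = +3.
Ligands are named alphabetically: bromo before isothiocyanato before phenanthroline before pyridine.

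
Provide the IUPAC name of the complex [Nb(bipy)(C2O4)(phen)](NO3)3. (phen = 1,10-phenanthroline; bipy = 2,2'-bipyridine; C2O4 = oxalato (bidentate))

(2,2'-bipyridine)oxalato(1,10-phenanthroline)niobium(V) nitrate

The 3 nitrate counter-ions carry a total charge of -3, so each complex ion is 3+.
Ligand charges: 1×1,10-phenanthroline (neutral), 1×2,2'-bipyridine (neutral), 1×oxalato (-2 each); total -2. So Nb + (-2) = 3+, giving Nb = +5.
Ligands are named alphabetically: bipyridine before oxalato before phenanthroline.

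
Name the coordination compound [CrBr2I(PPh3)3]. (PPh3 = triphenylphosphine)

There is no counter-ion, so the complex is neutral overall.
Ligand charges: 2×bromo (-1 each), 3×triphenylphosphine (neutral), 1×iodo (-1 each); total -3. So Cr + (-3) = 0, giving Cr = +3.
Ligands are named alphabetically: bromo before iodo before triphenylphosphine.

dibromoiodotris(triphenylphosphine)chromium(III)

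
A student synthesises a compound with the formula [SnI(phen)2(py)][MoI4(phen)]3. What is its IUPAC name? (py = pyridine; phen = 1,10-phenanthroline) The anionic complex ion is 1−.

iodobis(1,10-phenanthroline)(pyridine)tin(IV) tetraiodo(1,10-phenanthroline)molybdate(III)

Both ions are complex: the cation is named first with the plain metal name, the anion second with the -ate form; each ion's ligands are alphabetised independently.
The complex anion is given as 1−; its ligand charges sum to -4, so Mo = +3.
With 3 anions per cation, the cation must be 3×1 = 3+.
Cation: ligand charges sum to -1; for the ion to be 3+, Sn = +4.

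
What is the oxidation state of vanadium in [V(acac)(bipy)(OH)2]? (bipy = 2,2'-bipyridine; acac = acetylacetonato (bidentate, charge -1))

+3

No counter-ion: the bracketed complex is neutral.
Ligand charges: 1×bipy neutral; 2×OH = -2; 1×acac = -1; sum -3.
V + (-3) = 0 ⇒ V is +3.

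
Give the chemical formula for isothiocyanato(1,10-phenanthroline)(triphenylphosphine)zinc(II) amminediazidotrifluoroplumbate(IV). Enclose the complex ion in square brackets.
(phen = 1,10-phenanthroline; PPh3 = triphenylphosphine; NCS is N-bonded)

Cation [Zn…]: ligand charges -1, Zn(II) ⇒ ion charge 1+.
Anion [Pb…]: ligand charges -5, Pb(IV) ⇒ ion charge 1−.
One 1+ cation balances one 1− anion.

[Zn(NCS)(phen)(PPh3)][PbF3(N3)2(NH3)]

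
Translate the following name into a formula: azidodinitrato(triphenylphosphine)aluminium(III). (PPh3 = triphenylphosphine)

[Al(N3)(NO3)2(PPh3)]

Ligands: 2 nitrato (NO3, -1), 1 azido (N3, -1), 1 triphenylphosphine (PPh3, neutral). Ligand charge sum = -3.
With Al in oxidation state +3, the complex ion is [Al...].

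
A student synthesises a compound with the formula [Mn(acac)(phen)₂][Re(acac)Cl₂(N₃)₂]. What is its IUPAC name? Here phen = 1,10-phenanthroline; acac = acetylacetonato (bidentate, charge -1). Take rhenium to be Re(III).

Re is given as +3; the anion's ligand charges sum to -5, so the complex anion is 2−.
A 1:1 salt means the cation carries the equal and opposite charge, 2+.
Cation: ligand charges sum to -1; for the ion to be 2+, Mn = +3.

(acetylacetonato)bis(1,10-phenanthroline)manganese(III) (acetylacetonato)diazidodichlororhenate(III)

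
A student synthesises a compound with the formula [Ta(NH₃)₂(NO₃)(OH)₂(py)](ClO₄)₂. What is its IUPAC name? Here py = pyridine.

diamminedihydroxonitrato(pyridine)tantalum(V) perchlorate

The 2 perchlorate counter-ions carry a total charge of -2, so each complex ion is 2+.
Ligand charges: 1×nitrato (-1 each), 1×pyridine (neutral), 2×ammine (neutral), 2×hydroxo (-1 each); total -3. So Ta + (-3) = 2+, giving Ta = +5.
Ligands are named alphabetically: ammine before hydroxo before nitrato before pyridine.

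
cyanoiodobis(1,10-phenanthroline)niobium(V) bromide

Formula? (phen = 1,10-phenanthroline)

Ligands: 1 iodo (I, -1), 2 1,10-phenanthroline (phen, neutral), 1 cyano (CN, -1). Ligand charge sum = -2.
Charge balance with bromide (-1) requires 1 complex ion per 3 bromide.

[Nb(CN)I(phen)2]Br3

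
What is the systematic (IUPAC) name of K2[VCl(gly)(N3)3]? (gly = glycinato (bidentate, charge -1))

potassium triazidochloro(glycinato)vanadate(III)

The 2 potassium counter-ions carry a total charge of +2, so each complex ion is 2−.
Ligand charges: 1×glycinato (-1 each), 1×chloro (-1 each), 3×azido (-1 each); total -5. So V + (-5) = 2−, giving V = +3.
Ligands are named alphabetically: azido before chloro before glycinato.
The complex ion is anionic, so vanadium takes the -ate form vanadate(III).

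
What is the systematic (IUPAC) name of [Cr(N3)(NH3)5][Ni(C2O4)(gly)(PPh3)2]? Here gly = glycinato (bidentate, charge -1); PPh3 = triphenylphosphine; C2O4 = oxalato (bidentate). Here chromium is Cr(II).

pentaammineazidochromium(II) (glycinato)oxalatobis(triphenylphosphine)nickelate(II)

Both ions are complex: the cation is named first with the plain metal name, the anion second with the -ate form; each ion's ligands are alphabetised independently.
Cr is given as +2; the cation's ligand charges sum to -1, so the complex cation is 1+.
A 1:1 salt means the anion carries the equal and opposite charge, 1−.
Anion: ligand charges sum to -3; for the ion to be 1−, Ni = +2.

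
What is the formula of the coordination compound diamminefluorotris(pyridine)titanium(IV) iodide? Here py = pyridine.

[TiF(NH3)2(py)3]I3

Ligands: 2 ammine (NH3, neutral), 3 pyridine (py, neutral), 1 fluoro (F, -1). Ligand charge sum = -1.
Charge balance with iodide (-1) requires 1 complex ion per 3 iodide.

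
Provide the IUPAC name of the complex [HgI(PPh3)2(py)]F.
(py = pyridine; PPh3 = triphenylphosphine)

iodo(pyridine)bis(triphenylphosphine)mercury(II) fluoride

The 1 fluoride counter-ion carries a total charge of -1, so each complex ion is 1+.
Ligand charges: 1×pyridine (neutral), 2×triphenylphosphine (neutral), 1×iodo (-1 each); total -1. So Hg + (-1) = 1+, giving Hg = +2.
Ligands are named alphabetically: iodo before pyridine before triphenylphosphine.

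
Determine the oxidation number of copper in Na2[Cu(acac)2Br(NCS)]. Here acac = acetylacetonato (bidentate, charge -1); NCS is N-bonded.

+2

2 sodium outside the brackets (+1 each) → the complex ion is 2−.
Ligand charges: 1×Br = -1; 2×acac = -2; 1×NCS = -1; sum -4.
Cu + (-4) = 2− ⇒ Cu is +2.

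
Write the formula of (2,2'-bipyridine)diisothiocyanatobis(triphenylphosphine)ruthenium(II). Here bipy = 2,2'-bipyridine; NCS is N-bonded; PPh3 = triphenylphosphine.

[Ru(bipy)(NCS)2(PPh3)2]

Ligands: 1 2,2'-bipyridine (bipy, neutral), 2 isothiocyanato (NCS, -1), 2 triphenylphosphine (PPh3, neutral). Ligand charge sum = -2.
With Ru in oxidation state +2, the complex ion is [Ru...].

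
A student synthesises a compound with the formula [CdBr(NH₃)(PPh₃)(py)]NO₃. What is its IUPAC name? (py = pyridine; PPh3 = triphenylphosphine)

The 1 nitrate counter-ion carries a total charge of -1, so each complex ion is 1+.
Ligand charges: 1×pyridine (neutral), 1×ammine (neutral), 1×bromo (-1 each), 1×triphenylphosphine (neutral); total -1. So Cd + (-1) = 1+, giving Cd = +2.
Ligands are named alphabetically: ammine before bromo before pyridine before triphenylphosphine.

amminebromo(pyridine)(triphenylphosphine)cadmium(II) nitrate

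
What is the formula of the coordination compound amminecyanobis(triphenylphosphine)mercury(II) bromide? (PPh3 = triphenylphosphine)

[Hg(CN)(NH3)(PPh3)2]Br

Ligands: 2 triphenylphosphine (PPh3, neutral), 1 cyano (CN, -1), 1 ammine (NH3, neutral). Ligand charge sum = -1.
With Hg in oxidation state +2, the complex ion is [Hg...]^1+.
Charge balance with bromide (-1) requires 1 complex ion per 1 bromide.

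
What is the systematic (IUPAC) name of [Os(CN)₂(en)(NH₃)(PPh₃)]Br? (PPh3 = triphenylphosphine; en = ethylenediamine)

amminedicyano(ethylenediamine)(triphenylphosphine)osmium(III) bromide

The 1 bromide counter-ion carries a total charge of -1, so each complex ion is 1+.
Ligand charges: 1×triphenylphosphine (neutral), 1×ammine (neutral), 1×ethylenediamine (neutral), 2×cyano (-1 each); total -2. So Os + (-2) = 1+, giving Os = +3.
Ligands are named alphabetically: ammine before cyano before ethylenediamine before triphenylphosphine.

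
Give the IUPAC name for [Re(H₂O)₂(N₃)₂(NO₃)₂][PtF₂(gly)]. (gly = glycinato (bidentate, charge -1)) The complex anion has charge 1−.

diaquadiazidodinitratorhenium(V) difluoro(glycinato)platinate(II)

The complex anion is given as 1−; its ligand charges sum to -3, so Pt = +2.
A 1:1 salt means the cation carries the equal and opposite charge, 1+.
Cation: ligand charges sum to -4; for the ion to be 1+, Re = +5.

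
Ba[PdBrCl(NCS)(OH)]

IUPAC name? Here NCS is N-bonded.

The 1 barium counter-ion carries a total charge of +2, so each complex ion is 2−.
Ligand charges: 1×chloro (-1 each), 1×bromo (-1 each), 1×isothiocyanato (-1 each), 1×hydroxo (-1 each); total -4. So Pd + (-4) = 2−, giving Pd = +2.
Ligands are named alphabetically: bromo before chloro before hydroxo before isothiocyanato.
The complex ion is anionic, so palladium takes the -ate form palladate(II).

barium bromochlorohydroxoisothiocyanatopalladate(II)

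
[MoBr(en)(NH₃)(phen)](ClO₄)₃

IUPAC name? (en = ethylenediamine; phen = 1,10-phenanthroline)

amminebromo(ethylenediamine)(1,10-phenanthroline)molybdenum(IV) perchlorate

The 3 perchlorate counter-ions carry a total charge of -3, so each complex ion is 3+.
Ligand charges: 1×bromo (-1 each), 1×ethylenediamine (neutral), 1×ammine (neutral), 1×1,10-phenanthroline (neutral); total -1. So Mo + (-1) = 3+, giving Mo = +4.
Ligands are named alphabetically: ammine before bromo before ethylenediamine before phenanthroline.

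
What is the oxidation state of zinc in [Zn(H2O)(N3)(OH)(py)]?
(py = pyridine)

+2

No counter-ion: the bracketed complex is neutral.
Ligand charges: 1×py neutral; 1×N3 = -1; 1×H2O neutral; 1×OH = -1; sum -2.
Zn + (-2) = 0 ⇒ Zn is +2.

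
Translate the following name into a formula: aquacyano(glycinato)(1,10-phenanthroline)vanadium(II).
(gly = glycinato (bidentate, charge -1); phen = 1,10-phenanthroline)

[V(CN)(gly)(H2O)(phen)]

Ligands: 1 glycinato (gly, -1), 1 aqua (H2O, neutral), 1 cyano (CN, -1), 1 1,10-phenanthroline (phen, neutral). Ligand charge sum = -2.
With V in oxidation state +2, the complex ion is [V...].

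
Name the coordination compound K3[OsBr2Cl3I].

potassium dibromotrichloroiodoosmate(III)

The 3 potassium counter-ions carry a total charge of +3, so each complex ion is 3−.
Ligand charges: 2×bromo (-1 each), 3×chloro (-1 each), 1×iodo (-1 each); total -6. So Os + (-6) = 3−, giving Os = +3.
The complex ion is anionic, so osmium takes the -ate form osmate(III).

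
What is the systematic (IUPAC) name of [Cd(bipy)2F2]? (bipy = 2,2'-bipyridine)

bis(2,2'-bipyridine)difluorocadmium(II)

There is no counter-ion, so the complex is neutral overall.
Ligand charges: 2×2,2'-bipyridine (neutral), 2×fluoro (-1 each); total -2. So Cd + (-2) = 0, giving Cd = +2.
Ligands are named alphabetically: bipyridine before fluoro.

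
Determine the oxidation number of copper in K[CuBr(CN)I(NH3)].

1 potassium outside the brackets (+1 each) → the complex ion is 1−.
Ligand charges: 1×CN = -1; 1×I = -1; 1×Br = -1; 1×NH3 neutral; sum -3.
Cu + (-3) = 1− ⇒ Cu is +2.

+2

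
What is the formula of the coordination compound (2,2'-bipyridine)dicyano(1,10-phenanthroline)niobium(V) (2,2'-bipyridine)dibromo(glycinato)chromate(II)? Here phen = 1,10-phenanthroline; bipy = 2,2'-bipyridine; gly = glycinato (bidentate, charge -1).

Cation [Nb…]: ligand charges -2, Nb(V) ⇒ ion charge 3+.
Anion [Cr…]: ligand charges -3, Cr(II) ⇒ ion charge 1−.
One 3+ cation requires 3 of the 1− anion.

[Nb(bipy)(CN)2(phen)][Cr(bipy)Br2(gly)]3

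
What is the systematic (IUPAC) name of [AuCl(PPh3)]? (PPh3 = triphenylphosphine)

chloro(triphenylphosphine)gold(I)

There is no counter-ion, so the complex is neutral overall.
Ligand charges: 1×chloro (-1 each), 1×triphenylphosphine (neutral); total -1. So Au + (-1) = 0, giving Au = +1.
Ligands are named alphabetically: chloro before triphenylphosphine.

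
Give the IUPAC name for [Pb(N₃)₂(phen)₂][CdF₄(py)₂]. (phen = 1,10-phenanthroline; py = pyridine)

diazidobis(1,10-phenanthroline)lead(IV) tetrafluorobis(pyridine)cadmate(II)

Both ions are complex: the cation is named first with the plain metal name, the anion second with the -ate form; each ion's ligands are alphabetised independently.
Cadmium is always +2 in its complexes; the anion's ligand charges sum to -4, so the complex anion is 2−.
A 1:1 salt means the cation carries the equal and opposite charge, 2+.
Cation: ligand charges sum to -2; for the ion to be 2+, Pb = +4.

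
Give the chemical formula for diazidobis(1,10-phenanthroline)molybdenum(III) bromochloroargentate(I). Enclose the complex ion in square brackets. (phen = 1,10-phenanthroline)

Cation [Mo…]: ligand charges -2, Mo(III) ⇒ ion charge 1+.
Anion [Ag…]: ligand charges -2, Ag(I) ⇒ ion charge 1−.
One 1+ cation balances one 1− anion.

[Mo(N3)2(phen)2][AgBrCl]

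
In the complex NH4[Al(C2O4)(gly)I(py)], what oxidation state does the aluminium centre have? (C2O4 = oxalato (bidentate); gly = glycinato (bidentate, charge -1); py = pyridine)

+3

1 ammonium outside the brackets (+1 each) → the complex ion is 1−.
Ligand charges: 1×C2O4 = -2; 1×gly = -1; 1×I = -1; 1×py neutral; sum -4.
Al + (-4) = 1− ⇒ Al is +3.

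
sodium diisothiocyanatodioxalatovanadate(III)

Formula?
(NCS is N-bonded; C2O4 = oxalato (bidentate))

Ligands: 2 isothiocyanato (NCS, -1), 2 oxalato (C2O4, -2). Ligand charge sum = -6.
With V in oxidation state +3, the complex ion is [V...]^3−.
Charge balance with sodium (+1) requires 1 complex ion per 3 sodium.

Na3[V(C2O4)2(NCS)2]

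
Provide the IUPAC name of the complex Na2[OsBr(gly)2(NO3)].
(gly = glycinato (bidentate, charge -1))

The 2 sodium counter-ions carry a total charge of +2, so each complex ion is 2−.
Ligand charges: 1×bromo (-1 each), 2×glycinato (-1 each), 1×nitrato (-1 each); total -4. So Os + (-4) = 2−, giving Os = +2.
The complex ion is anionic, so osmium takes the -ate form osmate(II).

sodium bromobis(glycinato)nitratoosmate(II)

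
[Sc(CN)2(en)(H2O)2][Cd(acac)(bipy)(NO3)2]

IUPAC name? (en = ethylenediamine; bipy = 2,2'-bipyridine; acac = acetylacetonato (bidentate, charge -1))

diaquadicyano(ethylenediamine)scandium(III) (acetylacetonato)(2,2'-bipyridine)dinitratocadmate(II)

Cadmium is always +2 in its complexes; the anion's ligand charges sum to -3, so the complex anion is 1−.
A 1:1 salt means the cation carries the equal and opposite charge, 1+.
Cation: ligand charges sum to -2; for the ion to be 1+, Sc = +3.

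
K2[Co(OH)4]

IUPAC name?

potassium tetrahydroxocobaltate(II)

The 2 potassium counter-ions carry a total charge of +2, so each complex ion is 2−.
Ligand charges: 4×hydroxo (-1 each); total -4. So Co + (-4) = 2−, giving Co = +2.
The complex ion is anionic, so cobalt takes the -ate form cobaltate(II).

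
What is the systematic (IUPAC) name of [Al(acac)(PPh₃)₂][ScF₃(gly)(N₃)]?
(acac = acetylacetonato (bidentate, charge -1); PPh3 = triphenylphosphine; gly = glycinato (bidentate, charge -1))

Aluminium is always +3 in its complexes; the cation's ligand charges sum to -1, so the complex cation is 2+.
A 1:1 salt means the anion carries the equal and opposite charge, 2−.
Anion: ligand charges sum to -5; for the ion to be 2−, Sc = +3.

(acetylacetonato)bis(triphenylphosphine)aluminium(III) azidotrifluoro(glycinato)scandate(III)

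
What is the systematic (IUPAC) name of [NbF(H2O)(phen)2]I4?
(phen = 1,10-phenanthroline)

aquafluorobis(1,10-phenanthroline)niobium(V) iodide

The 4 iodide counter-ions carry a total charge of -4, so each complex ion is 4+.
Ligand charges: 2×1,10-phenanthroline (neutral), 1×fluoro (-1 each), 1×aqua (neutral); total -1. So Nb + (-1) = 4+, giving Nb = +5.
Ligands are named alphabetically: aqua before fluoro before phenanthroline.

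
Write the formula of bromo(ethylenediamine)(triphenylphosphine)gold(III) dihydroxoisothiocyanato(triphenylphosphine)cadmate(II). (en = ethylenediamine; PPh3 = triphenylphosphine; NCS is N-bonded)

[AuBr(en)(PPh3)][Cd(NCS)(OH)2(PPh3)]2

Cation [Au…]: ligand charges -1, Au(III) ⇒ ion charge 2+.
Anion [Cd…]: ligand charges -3, Cd(II) ⇒ ion charge 1−.
One 2+ cation requires 2 of the 1− anion.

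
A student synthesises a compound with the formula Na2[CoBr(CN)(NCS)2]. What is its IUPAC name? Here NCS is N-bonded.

The 2 sodium counter-ions carry a total charge of +2, so each complex ion is 2−.
Ligand charges: 1×bromo (-1 each), 1×cyano (-1 each), 2×isothiocyanato (-1 each); total -4. So Co + (-4) = 2−, giving Co = +2.
The complex ion is anionic, so cobalt takes the -ate form cobaltate(II).

sodium bromocyanodiisothiocyanatocobaltate(II)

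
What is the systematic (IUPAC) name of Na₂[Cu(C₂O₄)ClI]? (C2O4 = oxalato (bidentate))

sodium chloroiodooxalatocuprate(II)

The 2 sodium counter-ions carry a total charge of +2, so each complex ion is 2−.
Ligand charges: 1×iodo (-1 each), 1×oxalato (-2 each), 1×chloro (-1 each); total -4. So Cu + (-4) = 2−, giving Cu = +2.
Ligands are named alphabetically: chloro before iodo before oxalato.
The complex ion is anionic, so copper takes the -ate form cuprate(II).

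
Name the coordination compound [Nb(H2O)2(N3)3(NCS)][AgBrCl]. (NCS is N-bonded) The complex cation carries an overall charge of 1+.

diaquatriazidoisothiocyanatoniobium(V) bromochloroargentate(I)

The complex cation is given as 1+; its ligand charges sum to -4, so Nb = +5.
A 1:1 salt means the anion carries the equal and opposite charge, 1−.
Anion: ligand charges sum to -2; for the ion to be 1−, Ag = +1.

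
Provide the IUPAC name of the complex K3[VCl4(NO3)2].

The 3 potassium counter-ions carry a total charge of +3, so each complex ion is 3−.
Ligand charges: 2×nitrato (-1 each), 4×chloro (-1 each); total -6. So V + (-6) = 3−, giving V = +3.
Ligands are named alphabetically: chloro before nitrato.
The complex ion is anionic, so vanadium takes the -ate form vanadate(III).

potassium tetrachlorodinitratovanadate(III)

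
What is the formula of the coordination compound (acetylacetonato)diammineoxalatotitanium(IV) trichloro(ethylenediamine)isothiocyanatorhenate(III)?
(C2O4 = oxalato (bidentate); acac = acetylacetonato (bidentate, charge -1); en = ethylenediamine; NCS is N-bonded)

[Ti(acac)(C2O4)(NH3)2][ReCl3(en)(NCS)]

Cation [Ti…]: ligand charges -3, Ti(IV) ⇒ ion charge 1+.
Anion [Re…]: ligand charges -4, Re(III) ⇒ ion charge 1−.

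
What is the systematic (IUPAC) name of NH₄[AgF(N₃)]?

ammonium azidofluoroargentate(I)

The 1 ammonium counter-ion carries a total charge of +1, so each complex ion is 1−.
Ligand charges: 1×azido (-1 each), 1×fluoro (-1 each); total -2. So Ag + (-2) = 1−, giving Ag = +1.
Ligands are named alphabetically: azido before fluoro.
The complex ion is anionic, so silver takes the -ate form argentate(I).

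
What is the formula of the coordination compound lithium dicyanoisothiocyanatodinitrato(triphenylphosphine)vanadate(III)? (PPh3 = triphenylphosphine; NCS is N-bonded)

Li2[V(CN)2(NCS)(NO3)2(PPh3)]

Ligands: 2 nitrato (NO3, -1), 1 triphenylphosphine (PPh3, neutral), 1 isothiocyanato (NCS, -1), 2 cyano (CN, -1). Ligand charge sum = -5.
Charge balance with lithium (+1) requires 1 complex ion per 2 lithium.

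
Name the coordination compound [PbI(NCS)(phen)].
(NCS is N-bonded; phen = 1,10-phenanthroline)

iodoisothiocyanato(1,10-phenanthroline)lead(II)

There is no counter-ion, so the complex is neutral overall.
Ligand charges: 1×isothiocyanato (-1 each), 1×1,10-phenanthroline (neutral), 1×iodo (-1 each); total -2. So Pb + (-2) = 0, giving Pb = +2.
Ligands are named alphabetically: iodo before isothiocyanato before phenanthroline.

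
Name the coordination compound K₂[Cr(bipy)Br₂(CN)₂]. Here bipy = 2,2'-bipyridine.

The 2 potassium counter-ions carry a total charge of +2, so each complex ion is 2−.
Ligand charges: 2×bromo (-1 each), 1×2,2'-bipyridine (neutral), 2×cyano (-1 each); total -4. So Cr + (-4) = 2−, giving Cr = +2.
Ligands are named alphabetically: bipyridine before bromo before cyano.
The complex ion is anionic, so chromium takes the -ate form chromate(II).

potassium (2,2'-bipyridine)dibromodicyanochromate(II)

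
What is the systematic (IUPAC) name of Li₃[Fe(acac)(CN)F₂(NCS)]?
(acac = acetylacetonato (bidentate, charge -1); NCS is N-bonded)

lithium (acetylacetonato)cyanodifluoroisothiocyanatoferrate(II)

The 3 lithium counter-ions carry a total charge of +3, so each complex ion is 3−.
Ligand charges: 1×acetylacetonato (-1 each), 1×cyano (-1 each), 1×isothiocyanato (-1 each), 2×fluoro (-1 each); total -5. So Fe + (-5) = 3−, giving Fe = +2.
Ligands are named alphabetically: acetylacetonato before cyano before fluoro before isothiocyanato.
The complex ion is anionic, so iron takes the -ate form ferrate(II).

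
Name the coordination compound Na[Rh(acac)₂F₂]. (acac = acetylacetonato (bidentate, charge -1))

The 1 sodium counter-ion carries a total charge of +1, so each complex ion is 1−.
Ligand charges: 2×fluoro (-1 each), 2×acetylacetonato (-1 each); total -4. So Rh + (-4) = 1−, giving Rh = +3.
The complex ion is anionic, so rhodium takes the -ate form rhodate(III).

sodium bis(acetylacetonato)difluororhodate(III)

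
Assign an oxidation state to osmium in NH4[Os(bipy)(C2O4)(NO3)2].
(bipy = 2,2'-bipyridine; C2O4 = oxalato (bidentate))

+3

1 ammonium outside the brackets (+1 each) → the complex ion is 1−.
Ligand charges: 1×bipy neutral; 1×C2O4 = -2; 2×NO3 = -2; sum -4.
Os + (-4) = 1− ⇒ Os is +3.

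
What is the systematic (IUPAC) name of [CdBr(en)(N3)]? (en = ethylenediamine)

azidobromo(ethylenediamine)cadmium(II)

There is no counter-ion, so the complex is neutral overall.
Ligand charges: 1×azido (-1 each), 1×bromo (-1 each), 1×ethylenediamine (neutral); total -2. So Cd + (-2) = 0, giving Cd = +2.
Ligands are named alphabetically: azido before bromo before ethylenediamine.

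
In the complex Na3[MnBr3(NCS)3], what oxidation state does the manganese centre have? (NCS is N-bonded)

3 sodium outside the brackets (+1 each) → the complex ion is 3−.
Ligand charges: 3×NCS = -3; 3×Br = -3; sum -6.
Mn + (-6) = 3− ⇒ Mn is +3.

+3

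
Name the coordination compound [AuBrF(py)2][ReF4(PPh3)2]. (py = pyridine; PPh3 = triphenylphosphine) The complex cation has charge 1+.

Both ions are complex: the cation is named first with the plain metal name, the anion second with the -ate form; each ion's ligands are alphabetised independently.
The complex cation is given as 1+; its ligand charges sum to -2, so Au = +3.
A 1:1 salt means the anion carries the equal and opposite charge, 1−.
Anion: ligand charges sum to -4; for the ion to be 1−, Re = +3.

bromofluorobis(pyridine)gold(III) tetrafluorobis(triphenylphosphine)rhenate(III)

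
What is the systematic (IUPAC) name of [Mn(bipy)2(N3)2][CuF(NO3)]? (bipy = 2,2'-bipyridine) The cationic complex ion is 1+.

The complex cation is given as 1+; its ligand charges sum to -2, so Mn = +3.
A 1:1 salt means the anion carries the equal and opposite charge, 1−.
Anion: ligand charges sum to -2; for the ion to be 1−, Cu = +1.

diazidobis(2,2'-bipyridine)manganese(III) fluoronitratocuprate(I)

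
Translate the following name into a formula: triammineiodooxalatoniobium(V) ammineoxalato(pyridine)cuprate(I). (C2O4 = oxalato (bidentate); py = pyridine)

[Nb(C2O4)I(NH3)3][Cu(C2O4)(NH3)(py)]2

Cation [Nb…]: ligand charges -3, Nb(V) ⇒ ion charge 2+.
Anion [Cu…]: ligand charges -2, Cu(I) ⇒ ion charge 1−.
One 2+ cation requires 2 of the 1− anion.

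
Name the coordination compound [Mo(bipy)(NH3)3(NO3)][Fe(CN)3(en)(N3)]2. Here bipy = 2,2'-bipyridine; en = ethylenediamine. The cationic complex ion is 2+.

triammine(2,2'-bipyridine)nitratomolybdenum(III) azidotricyano(ethylenediamine)ferrate(III)

Both ions are complex: the cation is named first with the plain metal name, the anion second with the -ate form; each ion's ligands are alphabetised independently.
The complex cation is given as 2+; its ligand charges sum to -1, so Mo = +3.
With 2 anions per cation, each anion must be 2/2 = 1−.
Anion: ligand charges sum to -4; for the ion to be 1−, Fe = +3.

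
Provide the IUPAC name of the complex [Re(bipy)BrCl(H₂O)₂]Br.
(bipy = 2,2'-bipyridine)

diaqua(2,2'-bipyridine)bromochlororhenium(III) bromide

The 1 bromide counter-ion carries a total charge of -1, so each complex ion is 1+.
Ligand charges: 1×2,2'-bipyridine (neutral), 1×chloro (-1 each), 1×bromo (-1 each), 2×aqua (neutral); total -2. So Re + (-2) = 1+, giving Re = +3.
Ligands are named alphabetically: aqua before bipyridine before bromo before chloro.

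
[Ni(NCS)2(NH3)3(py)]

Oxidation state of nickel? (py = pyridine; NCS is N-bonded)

No counter-ion: the bracketed complex is neutral.
Ligand charges: 3×NH3 neutral; 1×py neutral; 2×NCS = -2; sum -2.
Ni + (-2) = 0 ⇒ Ni is +2.

+2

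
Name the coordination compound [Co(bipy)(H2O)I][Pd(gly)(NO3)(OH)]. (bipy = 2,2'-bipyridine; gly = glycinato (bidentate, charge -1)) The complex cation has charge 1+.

aqua(2,2'-bipyridine)iodocobalt(II) (glycinato)hydroxonitratopalladate(II)

Both ions are complex: the cation is named first with the plain metal name, the anion second with the -ate form; each ion's ligands are alphabetised independently.
The complex cation is given as 1+; its ligand charges sum to -1, so Co = +2.
A 1:1 salt means the anion carries the equal and opposite charge, 1−.
Anion: ligand charges sum to -3; for the ion to be 1−, Pd = +2.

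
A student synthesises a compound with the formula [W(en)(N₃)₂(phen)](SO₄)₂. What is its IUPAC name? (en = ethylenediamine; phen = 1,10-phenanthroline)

diazido(ethylenediamine)(1,10-phenanthroline)tungsten(VI) sulfate

The 2 sulfate counter-ions carry a total charge of -4, so each complex ion is 4+.
Ligand charges: 1×ethylenediamine (neutral), 1×1,10-phenanthroline (neutral), 2×azido (-1 each); total -2. So W + (-2) = 4+, giving W = +6.
Ligands are named alphabetically: azido before ethylenediamine before phenanthroline.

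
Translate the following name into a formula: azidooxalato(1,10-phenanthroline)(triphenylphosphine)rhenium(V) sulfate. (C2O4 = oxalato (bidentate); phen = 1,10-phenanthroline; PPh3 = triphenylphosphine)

Ligands: 1 oxalato (C2O4, -2), 1 1,10-phenanthroline (phen, neutral), 1 azido (N3, -1), 1 triphenylphosphine (PPh3, neutral). Ligand charge sum = -3.
With Re in oxidation state +5, the complex ion is [Re...]^2+.
Charge balance with sulfate (-2) requires 1 complex ion per 1 sulfate.

[Re(C2O4)(N3)(phen)(PPh3)]SO4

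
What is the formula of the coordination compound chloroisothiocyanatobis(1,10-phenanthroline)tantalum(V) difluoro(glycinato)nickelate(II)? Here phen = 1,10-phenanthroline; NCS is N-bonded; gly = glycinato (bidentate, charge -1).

[TaCl(NCS)(phen)2][NiF2(gly)]3

Cation [Ta…]: ligand charges -2, Ta(V) ⇒ ion charge 3+.
Anion [Ni…]: ligand charges -3, Ni(II) ⇒ ion charge 1−.
One 3+ cation requires 3 of the 1− anion.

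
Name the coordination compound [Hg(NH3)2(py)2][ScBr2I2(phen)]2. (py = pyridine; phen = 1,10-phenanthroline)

Both ions are complex: the cation is named first with the plain metal name, the anion second with the -ate form; each ion's ligands are alphabetised independently.
Scandium is always +3 in its complexes; the anion's ligand charges sum to -4, so the complex anion is 1−.
With 2 anions per cation, the cation must be 2×1 = 2+.
Cation: ligand charges sum to 0; for the ion to be 2+, Hg = +2.

diamminebis(pyridine)mercury(II) dibromodiiodo(1,10-phenanthroline)scandate(III)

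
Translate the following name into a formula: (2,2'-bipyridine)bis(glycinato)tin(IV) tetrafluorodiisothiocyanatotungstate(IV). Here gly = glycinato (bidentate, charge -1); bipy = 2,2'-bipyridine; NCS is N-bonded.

Cation [Sn…]: ligand charges -2, Sn(IV) ⇒ ion charge 2+.
Anion [W…]: ligand charges -6, W(IV) ⇒ ion charge 2−.
One 2+ cation balances one 2− anion.

[Sn(bipy)(gly)2][WF4(NCS)2]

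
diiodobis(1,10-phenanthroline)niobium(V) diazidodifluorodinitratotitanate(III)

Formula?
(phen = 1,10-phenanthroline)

Cation [Nb…]: ligand charges -2, Nb(V) ⇒ ion charge 3+.
Anion [Ti…]: ligand charges -6, Ti(III) ⇒ ion charge 3−.

[NbI2(phen)2][TiF2(N3)2(NO3)2]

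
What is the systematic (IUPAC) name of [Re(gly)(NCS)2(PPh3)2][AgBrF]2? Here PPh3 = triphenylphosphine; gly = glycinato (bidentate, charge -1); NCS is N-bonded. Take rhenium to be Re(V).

Re is given as +5; the cation's ligand charges sum to -3, so the complex cation is 2+.
With 2 anions per cation, each anion must be 2/2 = 1−.
Anion: ligand charges sum to -2; for the ion to be 1−, Ag = +1.

(glycinato)diisothiocyanatobis(triphenylphosphine)rhenium(V) bromofluoroargentate(I)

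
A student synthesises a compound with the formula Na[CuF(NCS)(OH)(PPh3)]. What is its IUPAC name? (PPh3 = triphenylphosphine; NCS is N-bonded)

The 1 sodium counter-ion carries a total charge of +1, so each complex ion is 1−.
Ligand charges: 1×triphenylphosphine (neutral), 1×isothiocyanato (-1 each), 1×fluoro (-1 each), 1×hydroxo (-1 each); total -3. So Cu + (-3) = 1−, giving Cu = +2.
The complex ion is anionic, so copper takes the -ate form cuprate(II).

sodium fluorohydroxoisothiocyanato(triphenylphosphine)cuprate(II)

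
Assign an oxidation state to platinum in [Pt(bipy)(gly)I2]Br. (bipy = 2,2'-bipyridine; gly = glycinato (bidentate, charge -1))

+4

1 bromide outside the brackets (-1 each) → the complex ion is 1+.
Ligand charges: 1×bipy neutral; 2×I = -2; 1×gly = -1; sum -3.
Pt + (-3) = 1+ ⇒ Pt is +4.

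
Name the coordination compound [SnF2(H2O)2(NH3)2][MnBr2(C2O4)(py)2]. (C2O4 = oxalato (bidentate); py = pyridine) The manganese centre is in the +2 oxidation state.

Both ions are complex: the cation is named first with the plain metal name, the anion second with the -ate form; each ion's ligands are alphabetised independently.
Mn is given as +2; the anion's ligand charges sum to -4, so the complex anion is 2−.
A 1:1 salt means the cation carries the equal and opposite charge, 2+.
Cation: ligand charges sum to -2; for the ion to be 2+, Sn = +4.

diamminediaquadifluorotin(IV) dibromooxalatobis(pyridine)manganate(II)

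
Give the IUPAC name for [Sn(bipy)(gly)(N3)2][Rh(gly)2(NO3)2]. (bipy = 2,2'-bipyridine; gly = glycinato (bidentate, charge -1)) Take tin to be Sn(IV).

diazido(2,2'-bipyridine)(glycinato)tin(IV) bis(glycinato)dinitratorhodate(III)

Sn is given as +4; the cation's ligand charges sum to -3, so the complex cation is 1+.
A 1:1 salt means the anion carries the equal and opposite charge, 1−.
Anion: ligand charges sum to -4; for the ion to be 1−, Rh = +3.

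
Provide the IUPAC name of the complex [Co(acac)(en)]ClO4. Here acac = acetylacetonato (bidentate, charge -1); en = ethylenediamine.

The 1 perchlorate counter-ion carries a total charge of -1, so each complex ion is 1+.
Ligand charges: 1×acetylacetonato (-1 each), 1×ethylenediamine (neutral); total -1. So Co + (-1) = 1+, giving Co = +2.
Ligands are named alphabetically: acetylacetonato before ethylenediamine.

(acetylacetonato)(ethylenediamine)cobalt(II) perchlorate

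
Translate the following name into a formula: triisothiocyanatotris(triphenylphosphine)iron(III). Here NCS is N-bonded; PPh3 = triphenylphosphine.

Ligands: 3 isothiocyanato (NCS, -1), 3 triphenylphosphine (PPh3, neutral). Ligand charge sum = -3.
With Fe in oxidation state +3, the complex ion is [Fe...].

[Fe(NCS)3(PPh3)3]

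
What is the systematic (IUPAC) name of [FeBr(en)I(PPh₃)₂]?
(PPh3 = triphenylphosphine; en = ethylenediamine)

There is no counter-ion, so the complex is neutral overall.
Ligand charges: 1×bromo (-1 each), 2×triphenylphosphine (neutral), 1×ethylenediamine (neutral), 1×iodo (-1 each); total -2. So Fe + (-2) = 0, giving Fe = +2.
Ligands are named alphabetically: bromo before ethylenediamine before iodo before triphenylphosphine.

bromo(ethylenediamine)iodobis(triphenylphosphine)iron(II)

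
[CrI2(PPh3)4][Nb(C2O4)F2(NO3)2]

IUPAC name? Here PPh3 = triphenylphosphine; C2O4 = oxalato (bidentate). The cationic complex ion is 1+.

Both ions are complex: the cation is named first with the plain metal name, the anion second with the -ate form; each ion's ligands are alphabetised independently.
The complex cation is given as 1+; its ligand charges sum to -2, so Cr = +3.
A 1:1 salt means the anion carries the equal and opposite charge, 1−.
Anion: ligand charges sum to -6; for the ion to be 1−, Nb = +5.

diiodotetrakis(triphenylphosphine)chromium(III) difluorodinitratooxalatoniobate(V)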